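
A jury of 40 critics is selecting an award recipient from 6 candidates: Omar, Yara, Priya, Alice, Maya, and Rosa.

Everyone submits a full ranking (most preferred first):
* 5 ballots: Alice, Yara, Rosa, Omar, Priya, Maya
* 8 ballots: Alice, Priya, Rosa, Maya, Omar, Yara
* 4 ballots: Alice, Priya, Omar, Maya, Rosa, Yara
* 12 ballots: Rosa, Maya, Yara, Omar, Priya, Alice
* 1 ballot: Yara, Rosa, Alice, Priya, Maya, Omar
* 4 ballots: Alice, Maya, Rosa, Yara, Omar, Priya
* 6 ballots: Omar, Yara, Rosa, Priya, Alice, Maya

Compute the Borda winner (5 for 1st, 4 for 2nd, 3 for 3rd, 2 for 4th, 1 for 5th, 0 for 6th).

Omar: 5×2 + 8×1 + 4×3 + 12×2 + 1×0 + 4×1 + 6×5 = 88
Yara: 5×4 + 8×0 + 4×0 + 12×3 + 1×5 + 4×2 + 6×4 = 93
Priya: 5×1 + 8×4 + 4×4 + 12×1 + 1×2 + 4×0 + 6×2 = 79
Alice: 5×5 + 8×5 + 4×5 + 12×0 + 1×3 + 4×5 + 6×1 = 114
Maya: 5×0 + 8×2 + 4×2 + 12×4 + 1×1 + 4×4 + 6×0 = 89
Rosa: 5×3 + 8×3 + 4×1 + 12×5 + 1×4 + 4×3 + 6×3 = 137

Rosa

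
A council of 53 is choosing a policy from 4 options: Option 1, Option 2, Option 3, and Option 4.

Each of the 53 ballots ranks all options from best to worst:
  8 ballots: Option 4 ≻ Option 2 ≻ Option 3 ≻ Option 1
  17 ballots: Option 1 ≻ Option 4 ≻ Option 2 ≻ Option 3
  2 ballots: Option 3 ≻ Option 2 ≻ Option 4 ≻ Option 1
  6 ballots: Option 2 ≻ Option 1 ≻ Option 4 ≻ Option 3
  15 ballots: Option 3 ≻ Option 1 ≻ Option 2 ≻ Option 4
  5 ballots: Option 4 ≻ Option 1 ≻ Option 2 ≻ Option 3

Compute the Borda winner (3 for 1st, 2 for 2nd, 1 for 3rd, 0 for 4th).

Option 1: 8×0 + 17×3 + 2×0 + 6×2 + 15×2 + 5×2 = 103
Option 2: 8×2 + 17×1 + 2×2 + 6×3 + 15×1 + 5×1 = 75
Option 3: 8×1 + 17×0 + 2×3 + 6×0 + 15×3 + 5×0 = 59
Option 4: 8×3 + 17×2 + 2×1 + 6×1 + 15×0 + 5×3 = 81

Option 1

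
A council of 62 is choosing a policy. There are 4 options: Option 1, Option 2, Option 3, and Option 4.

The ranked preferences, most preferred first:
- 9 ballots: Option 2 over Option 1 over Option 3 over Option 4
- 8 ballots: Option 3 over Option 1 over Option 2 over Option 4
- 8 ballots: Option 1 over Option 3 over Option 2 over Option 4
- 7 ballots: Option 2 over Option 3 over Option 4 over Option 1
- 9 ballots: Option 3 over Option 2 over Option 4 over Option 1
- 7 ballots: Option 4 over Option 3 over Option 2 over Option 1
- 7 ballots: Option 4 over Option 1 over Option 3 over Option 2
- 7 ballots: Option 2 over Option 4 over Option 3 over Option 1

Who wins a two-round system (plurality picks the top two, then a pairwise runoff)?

Option 3

Round 1 first-place votes: Option 1 8, Option 2 23, Option 3 17, Option 4 14. Option 2 and Option 3 advance.
Runoff: Option 2 is ranked above Option 3 on 23 ballots, Option 3 above Option 2 on 39.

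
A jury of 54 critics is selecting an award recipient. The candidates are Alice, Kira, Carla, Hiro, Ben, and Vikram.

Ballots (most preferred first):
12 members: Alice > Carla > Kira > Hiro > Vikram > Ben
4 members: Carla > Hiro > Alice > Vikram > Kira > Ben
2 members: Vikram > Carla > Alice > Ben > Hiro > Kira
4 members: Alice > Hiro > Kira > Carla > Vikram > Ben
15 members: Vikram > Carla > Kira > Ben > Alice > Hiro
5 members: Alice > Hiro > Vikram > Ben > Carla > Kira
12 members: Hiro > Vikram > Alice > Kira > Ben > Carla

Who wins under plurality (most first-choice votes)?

First-place votes: Alice 21, Kira 0, Carla 4, Hiro 12, Ben 0, Vikram 17.

Alice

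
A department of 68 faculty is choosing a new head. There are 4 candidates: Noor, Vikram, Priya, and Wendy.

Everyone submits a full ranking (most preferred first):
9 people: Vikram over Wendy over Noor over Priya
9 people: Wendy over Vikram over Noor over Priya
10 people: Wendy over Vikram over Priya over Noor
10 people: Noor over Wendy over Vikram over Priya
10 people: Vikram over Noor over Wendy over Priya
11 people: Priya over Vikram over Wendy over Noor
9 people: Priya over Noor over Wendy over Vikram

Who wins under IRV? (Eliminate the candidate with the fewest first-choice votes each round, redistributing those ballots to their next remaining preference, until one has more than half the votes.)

Wendy

Round 1: Noor 10, Vikram 19, Priya 20, Wendy 19. Noor eliminated.
Round 2: Vikram 19, Priya 20, Wendy 29. Vikram eliminated.
Round 3: Priya 20, Wendy 48. Wendy has a majority (≥35).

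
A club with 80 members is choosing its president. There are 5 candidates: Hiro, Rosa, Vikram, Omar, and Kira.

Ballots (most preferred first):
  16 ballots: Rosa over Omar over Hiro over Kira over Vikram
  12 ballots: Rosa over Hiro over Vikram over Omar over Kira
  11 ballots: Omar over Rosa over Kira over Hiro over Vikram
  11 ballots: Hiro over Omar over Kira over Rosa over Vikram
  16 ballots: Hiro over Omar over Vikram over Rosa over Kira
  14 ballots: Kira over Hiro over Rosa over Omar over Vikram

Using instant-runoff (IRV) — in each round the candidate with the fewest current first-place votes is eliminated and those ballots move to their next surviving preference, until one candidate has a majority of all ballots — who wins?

Round 1: Hiro 27, Rosa 28, Vikram 0, Omar 11, Kira 14. Vikram eliminated.
Round 2: Hiro 27, Rosa 28, Omar 11, Kira 14. Omar eliminated.
Round 3: Hiro 27, Rosa 39, Kira 14. Kira eliminated.
Round 4: Hiro 41, Rosa 39. Hiro has a majority (≥41).

Hiro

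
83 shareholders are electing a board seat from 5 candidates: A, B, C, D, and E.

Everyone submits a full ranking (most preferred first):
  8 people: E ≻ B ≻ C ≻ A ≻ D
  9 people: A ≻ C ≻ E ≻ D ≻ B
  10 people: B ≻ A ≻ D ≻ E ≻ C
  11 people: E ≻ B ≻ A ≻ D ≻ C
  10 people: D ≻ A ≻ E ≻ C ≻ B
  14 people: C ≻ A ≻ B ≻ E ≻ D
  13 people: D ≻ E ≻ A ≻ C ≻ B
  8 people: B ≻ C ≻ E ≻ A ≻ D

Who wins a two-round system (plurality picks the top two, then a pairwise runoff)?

Round 1 first-place votes: A 9, B 18, C 14, D 23, E 19. D and E advance.
Runoff: D is ranked above E on 33 ballots, E above D on 50.

E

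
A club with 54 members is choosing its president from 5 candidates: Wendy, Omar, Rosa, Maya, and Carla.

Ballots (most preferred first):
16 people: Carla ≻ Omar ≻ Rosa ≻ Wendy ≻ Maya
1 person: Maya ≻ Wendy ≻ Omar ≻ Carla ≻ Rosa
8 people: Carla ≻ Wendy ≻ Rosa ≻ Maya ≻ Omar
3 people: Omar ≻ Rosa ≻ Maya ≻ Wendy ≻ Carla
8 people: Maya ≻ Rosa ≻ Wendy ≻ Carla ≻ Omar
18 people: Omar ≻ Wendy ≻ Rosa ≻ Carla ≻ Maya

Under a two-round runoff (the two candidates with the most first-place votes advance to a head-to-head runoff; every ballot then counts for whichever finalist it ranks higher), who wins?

Carla

Round 1 first-place votes: Wendy 0, Omar 21, Rosa 0, Maya 9, Carla 24. Carla and Omar advance.
Runoff: Carla is ranked above Omar on 32 ballots, Omar above Carla on 22.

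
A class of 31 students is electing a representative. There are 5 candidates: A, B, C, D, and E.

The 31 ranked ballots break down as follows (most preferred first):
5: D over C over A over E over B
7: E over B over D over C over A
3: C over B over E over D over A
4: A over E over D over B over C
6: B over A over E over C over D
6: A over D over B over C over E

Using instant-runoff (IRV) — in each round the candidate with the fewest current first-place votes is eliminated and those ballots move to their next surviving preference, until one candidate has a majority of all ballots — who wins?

B

Round 1: A 10, B 6, C 3, D 5, E 7. C eliminated.
Round 2: A 10, B 9, D 5, E 7. D eliminated.
Round 3: A 15, B 9, E 7. E eliminated.
Round 4: A 15, B 16. B has a majority (≥16).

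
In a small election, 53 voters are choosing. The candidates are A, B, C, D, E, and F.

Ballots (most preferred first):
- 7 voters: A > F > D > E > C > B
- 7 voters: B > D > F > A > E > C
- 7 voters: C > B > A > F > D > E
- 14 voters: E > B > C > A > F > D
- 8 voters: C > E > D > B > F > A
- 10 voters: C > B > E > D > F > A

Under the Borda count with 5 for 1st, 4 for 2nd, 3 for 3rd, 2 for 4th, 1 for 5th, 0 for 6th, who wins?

A: 7×5 + 7×2 + 7×3 + 14×2 + 8×0 + 10×0 = 98
B: 7×0 + 7×5 + 7×4 + 14×4 + 8×2 + 10×4 = 175
C: 7×1 + 7×0 + 7×5 + 14×3 + 8×5 + 10×5 = 174
D: 7×3 + 7×4 + 7×1 + 14×0 + 8×3 + 10×2 = 100
E: 7×2 + 7×1 + 7×0 + 14×5 + 8×4 + 10×3 = 153
F: 7×4 + 7×3 + 7×2 + 14×1 + 8×1 + 10×1 = 95

B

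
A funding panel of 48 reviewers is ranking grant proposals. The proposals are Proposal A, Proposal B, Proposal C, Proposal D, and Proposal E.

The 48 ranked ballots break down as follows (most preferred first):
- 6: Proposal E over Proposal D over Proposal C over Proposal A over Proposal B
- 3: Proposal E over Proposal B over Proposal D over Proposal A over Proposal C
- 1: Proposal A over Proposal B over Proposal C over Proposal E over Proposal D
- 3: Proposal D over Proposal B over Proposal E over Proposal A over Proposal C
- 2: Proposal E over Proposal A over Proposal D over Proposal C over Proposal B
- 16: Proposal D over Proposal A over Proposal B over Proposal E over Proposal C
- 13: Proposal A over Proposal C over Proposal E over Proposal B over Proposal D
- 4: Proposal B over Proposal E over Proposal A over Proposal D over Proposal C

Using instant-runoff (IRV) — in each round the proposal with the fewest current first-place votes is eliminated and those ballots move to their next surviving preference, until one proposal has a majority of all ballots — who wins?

Round 1: Proposal A 14, Proposal B 4, Proposal C 0, Proposal D 19, Proposal E 11. Proposal C eliminated.
Round 2: Proposal A 14, Proposal B 4, Proposal D 19, Proposal E 11. Proposal B eliminated.
Round 3: Proposal A 14, Proposal D 19, Proposal E 15. Proposal A eliminated.
Round 4: Proposal D 19, Proposal E 29. Proposal E has a majority (≥25).

Proposal E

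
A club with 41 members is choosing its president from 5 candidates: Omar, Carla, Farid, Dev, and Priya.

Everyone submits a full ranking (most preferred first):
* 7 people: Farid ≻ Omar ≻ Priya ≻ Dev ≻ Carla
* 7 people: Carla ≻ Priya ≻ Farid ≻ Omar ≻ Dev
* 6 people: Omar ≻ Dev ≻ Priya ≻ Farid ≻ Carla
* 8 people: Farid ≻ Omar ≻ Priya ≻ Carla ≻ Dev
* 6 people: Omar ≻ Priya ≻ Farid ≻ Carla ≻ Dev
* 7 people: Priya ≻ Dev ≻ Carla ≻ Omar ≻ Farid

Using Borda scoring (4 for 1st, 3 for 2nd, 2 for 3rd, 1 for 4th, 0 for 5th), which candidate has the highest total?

Priya

Omar: 7×3 + 7×1 + 6×4 + 8×3 + 6×4 + 7×1 = 107
Carla: 7×0 + 7×4 + 6×0 + 8×1 + 6×1 + 7×2 = 56
Farid: 7×4 + 7×2 + 6×1 + 8×4 + 6×2 + 7×0 = 92
Dev: 7×1 + 7×0 + 6×3 + 8×0 + 6×0 + 7×3 = 46
Priya: 7×2 + 7×3 + 6×2 + 8×2 + 6×3 + 7×4 = 109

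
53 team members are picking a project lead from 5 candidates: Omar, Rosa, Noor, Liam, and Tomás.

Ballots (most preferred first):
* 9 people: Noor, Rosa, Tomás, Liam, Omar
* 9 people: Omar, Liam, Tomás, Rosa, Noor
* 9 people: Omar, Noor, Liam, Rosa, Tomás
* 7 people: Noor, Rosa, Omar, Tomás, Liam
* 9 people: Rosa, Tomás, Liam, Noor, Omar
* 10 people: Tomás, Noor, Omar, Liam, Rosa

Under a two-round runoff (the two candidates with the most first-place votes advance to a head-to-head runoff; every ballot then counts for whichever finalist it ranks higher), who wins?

Noor

Round 1 first-place votes: Omar 18, Rosa 9, Noor 16, Liam 0, Tomás 10. Omar and Noor advance.
Runoff: Omar is ranked above Noor on 18 ballots, Noor above Omar on 35.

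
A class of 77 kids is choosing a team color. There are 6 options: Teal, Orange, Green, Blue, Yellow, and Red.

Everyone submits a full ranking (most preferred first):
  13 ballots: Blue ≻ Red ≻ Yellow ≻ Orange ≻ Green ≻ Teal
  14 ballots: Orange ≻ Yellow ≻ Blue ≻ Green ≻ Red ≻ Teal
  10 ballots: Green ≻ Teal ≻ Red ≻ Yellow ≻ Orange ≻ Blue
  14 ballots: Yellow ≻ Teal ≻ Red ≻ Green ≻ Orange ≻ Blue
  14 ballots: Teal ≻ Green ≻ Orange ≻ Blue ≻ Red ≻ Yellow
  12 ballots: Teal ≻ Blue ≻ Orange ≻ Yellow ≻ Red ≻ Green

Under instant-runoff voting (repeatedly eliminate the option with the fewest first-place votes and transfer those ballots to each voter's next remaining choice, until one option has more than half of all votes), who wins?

Round 1: Teal 26, Orange 14, Green 10, Blue 13, Yellow 14, Red 0. Red eliminated.
Round 2: Teal 26, Orange 14, Green 10, Blue 13, Yellow 14. Green eliminated.
Round 3: Teal 36, Orange 14, Blue 13, Yellow 14. Blue eliminated.
Round 4: Teal 36, Orange 14, Yellow 27. Orange eliminated.
Round 5: Teal 36, Yellow 41. Yellow has a majority (≥39).

Yellow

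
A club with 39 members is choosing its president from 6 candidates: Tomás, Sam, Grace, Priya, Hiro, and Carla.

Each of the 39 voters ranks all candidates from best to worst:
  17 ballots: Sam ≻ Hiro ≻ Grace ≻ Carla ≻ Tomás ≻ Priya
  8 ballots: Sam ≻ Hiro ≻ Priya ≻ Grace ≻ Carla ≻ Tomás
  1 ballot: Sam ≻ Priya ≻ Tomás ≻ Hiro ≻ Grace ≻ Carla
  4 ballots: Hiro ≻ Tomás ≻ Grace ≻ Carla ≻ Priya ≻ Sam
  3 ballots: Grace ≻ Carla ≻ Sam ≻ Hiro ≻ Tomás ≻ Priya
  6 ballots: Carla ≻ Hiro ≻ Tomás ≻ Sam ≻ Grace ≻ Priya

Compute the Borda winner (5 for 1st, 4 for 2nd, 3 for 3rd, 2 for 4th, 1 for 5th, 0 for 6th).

Hiro

Tomás: 17×1 + 8×0 + 1×3 + 4×4 + 3×1 + 6×3 = 57
Sam: 17×5 + 8×5 + 1×5 + 4×0 + 3×3 + 6×2 = 151
Grace: 17×3 + 8×2 + 1×1 + 4×3 + 3×5 + 6×1 = 101
Priya: 17×0 + 8×3 + 1×4 + 4×1 + 3×0 + 6×0 = 32
Hiro: 17×4 + 8×4 + 1×2 + 4×5 + 3×2 + 6×4 = 152
Carla: 17×2 + 8×1 + 1×0 + 4×2 + 3×4 + 6×5 = 92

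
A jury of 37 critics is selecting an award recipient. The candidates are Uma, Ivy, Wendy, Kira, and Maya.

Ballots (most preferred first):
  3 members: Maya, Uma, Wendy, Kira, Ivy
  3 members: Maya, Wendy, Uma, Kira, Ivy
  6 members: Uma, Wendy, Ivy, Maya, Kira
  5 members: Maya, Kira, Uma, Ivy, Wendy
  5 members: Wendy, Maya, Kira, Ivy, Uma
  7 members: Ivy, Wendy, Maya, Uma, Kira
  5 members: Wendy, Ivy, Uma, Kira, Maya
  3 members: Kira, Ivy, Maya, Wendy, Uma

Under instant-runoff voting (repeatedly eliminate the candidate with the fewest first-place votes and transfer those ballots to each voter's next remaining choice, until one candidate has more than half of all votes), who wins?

Wendy

Round 1: Uma 6, Ivy 7, Wendy 10, Kira 3, Maya 11. Kira eliminated.
Round 2: Uma 6, Ivy 10, Wendy 10, Maya 11. Uma eliminated.
Round 3: Ivy 10, Wendy 16, Maya 11. Ivy eliminated.
Round 4: Wendy 23, Maya 14. Wendy has a majority (≥19).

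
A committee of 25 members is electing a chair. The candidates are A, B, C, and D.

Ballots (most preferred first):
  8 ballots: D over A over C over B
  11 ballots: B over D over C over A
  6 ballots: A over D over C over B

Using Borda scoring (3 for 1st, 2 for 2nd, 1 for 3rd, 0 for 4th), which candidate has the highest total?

D

A: 8×2 + 11×0 + 6×3 = 34
B: 8×0 + 11×3 + 6×0 = 33
C: 8×1 + 11×1 + 6×1 = 25
D: 8×3 + 11×2 + 6×2 = 58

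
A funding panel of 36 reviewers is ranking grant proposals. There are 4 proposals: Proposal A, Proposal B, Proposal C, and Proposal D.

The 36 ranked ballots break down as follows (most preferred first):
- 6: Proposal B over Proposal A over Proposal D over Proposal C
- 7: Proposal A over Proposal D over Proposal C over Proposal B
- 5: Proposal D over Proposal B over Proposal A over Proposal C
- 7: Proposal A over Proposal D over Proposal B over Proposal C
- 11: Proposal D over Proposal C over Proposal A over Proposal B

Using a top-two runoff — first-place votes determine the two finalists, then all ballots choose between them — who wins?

Proposal A

Round 1 first-place votes: Proposal A 14, Proposal B 6, Proposal C 0, Proposal D 16. Proposal D and Proposal A advance.
Runoff: Proposal D is ranked above Proposal A on 16 ballots, Proposal A above Proposal D on 20.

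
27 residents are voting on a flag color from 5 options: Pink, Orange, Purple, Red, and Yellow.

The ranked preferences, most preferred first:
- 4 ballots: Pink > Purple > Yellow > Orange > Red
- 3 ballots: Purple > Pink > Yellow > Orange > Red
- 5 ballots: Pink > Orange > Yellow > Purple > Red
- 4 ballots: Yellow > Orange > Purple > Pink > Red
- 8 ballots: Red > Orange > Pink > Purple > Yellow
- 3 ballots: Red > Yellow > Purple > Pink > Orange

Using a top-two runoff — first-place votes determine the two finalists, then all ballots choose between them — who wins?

Pink

Round 1 first-place votes: Pink 9, Orange 0, Purple 3, Red 11, Yellow 4. Red and Pink advance.
Runoff: Red is ranked above Pink on 11 ballots, Pink above Red on 16.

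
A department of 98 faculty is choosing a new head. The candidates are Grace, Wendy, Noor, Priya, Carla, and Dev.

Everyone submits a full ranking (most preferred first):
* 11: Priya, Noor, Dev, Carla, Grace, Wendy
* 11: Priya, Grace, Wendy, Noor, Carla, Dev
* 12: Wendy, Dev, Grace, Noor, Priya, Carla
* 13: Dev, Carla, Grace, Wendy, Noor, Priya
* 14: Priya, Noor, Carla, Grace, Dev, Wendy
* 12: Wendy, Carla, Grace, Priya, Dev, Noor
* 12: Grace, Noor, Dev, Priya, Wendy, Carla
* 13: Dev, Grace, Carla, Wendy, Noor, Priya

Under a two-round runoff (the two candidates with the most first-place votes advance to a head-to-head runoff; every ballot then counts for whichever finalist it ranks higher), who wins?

Round 1 first-place votes: Grace 12, Wendy 24, Noor 0, Priya 36, Carla 0, Dev 26. Priya and Dev advance.
Runoff: Priya is ranked above Dev on 48 ballots, Dev above Priya on 50.

Dev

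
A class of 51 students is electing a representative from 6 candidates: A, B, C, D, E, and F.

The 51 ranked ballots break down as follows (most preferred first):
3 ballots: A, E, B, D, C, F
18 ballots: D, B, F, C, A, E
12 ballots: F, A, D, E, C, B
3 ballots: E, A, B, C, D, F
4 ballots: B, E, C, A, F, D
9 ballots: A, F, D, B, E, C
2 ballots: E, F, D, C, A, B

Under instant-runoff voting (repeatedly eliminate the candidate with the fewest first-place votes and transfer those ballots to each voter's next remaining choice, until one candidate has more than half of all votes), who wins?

Round 1: A 12, B 4, C 0, D 18, E 5, F 12. C eliminated.
Round 2: A 12, B 4, D 18, E 5, F 12. B eliminated.
Round 3: A 12, D 18, E 9, F 12. E eliminated.
Round 4: A 19, D 18, F 14. F eliminated.
Round 5: A 31, D 20. A has a majority (≥26).

A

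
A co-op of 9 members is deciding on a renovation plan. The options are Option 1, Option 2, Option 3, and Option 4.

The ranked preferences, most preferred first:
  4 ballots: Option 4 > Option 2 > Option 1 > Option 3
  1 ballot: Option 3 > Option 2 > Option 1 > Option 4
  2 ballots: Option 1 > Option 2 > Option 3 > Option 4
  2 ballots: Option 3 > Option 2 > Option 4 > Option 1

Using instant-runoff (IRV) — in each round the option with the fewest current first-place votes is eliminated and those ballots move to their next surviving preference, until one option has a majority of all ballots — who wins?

Option 3

Round 1: Option 1 2, Option 2 0, Option 3 3, Option 4 4. Option 2 eliminated.
Round 2: Option 1 2, Option 3 3, Option 4 4. Option 1 eliminated.
Round 3: Option 3 5, Option 4 4. Option 3 has a majority (≥5).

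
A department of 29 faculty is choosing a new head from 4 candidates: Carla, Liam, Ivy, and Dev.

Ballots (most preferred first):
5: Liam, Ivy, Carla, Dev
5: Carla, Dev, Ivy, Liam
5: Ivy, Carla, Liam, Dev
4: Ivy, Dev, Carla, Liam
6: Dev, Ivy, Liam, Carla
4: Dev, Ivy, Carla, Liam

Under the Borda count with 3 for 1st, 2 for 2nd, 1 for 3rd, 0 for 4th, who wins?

Carla: 5×1 + 5×3 + 5×2 + 4×1 + 6×0 + 4×1 = 38
Liam: 5×3 + 5×0 + 5×1 + 4×0 + 6×1 + 4×0 = 26
Ivy: 5×2 + 5×1 + 5×3 + 4×3 + 6×2 + 4×2 = 62
Dev: 5×0 + 5×2 + 5×0 + 4×2 + 6×3 + 4×3 = 48

Ivy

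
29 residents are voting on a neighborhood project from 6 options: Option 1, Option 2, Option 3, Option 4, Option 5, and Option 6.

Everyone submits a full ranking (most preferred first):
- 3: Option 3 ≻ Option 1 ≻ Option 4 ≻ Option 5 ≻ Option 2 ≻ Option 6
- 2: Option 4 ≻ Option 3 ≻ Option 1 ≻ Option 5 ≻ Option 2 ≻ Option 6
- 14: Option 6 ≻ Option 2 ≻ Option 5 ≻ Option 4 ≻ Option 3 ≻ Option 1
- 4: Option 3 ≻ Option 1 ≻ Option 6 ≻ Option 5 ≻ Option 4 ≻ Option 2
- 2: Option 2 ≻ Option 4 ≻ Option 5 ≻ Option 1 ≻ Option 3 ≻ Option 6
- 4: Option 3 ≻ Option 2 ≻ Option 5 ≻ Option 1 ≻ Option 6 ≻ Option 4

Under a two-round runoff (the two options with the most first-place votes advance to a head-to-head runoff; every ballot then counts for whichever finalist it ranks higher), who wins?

Option 3

Round 1 first-place votes: Option 1 0, Option 2 2, Option 3 11, Option 4 2, Option 5 0, Option 6 14. Option 6 and Option 3 advance.
Runoff: Option 6 is ranked above Option 3 on 14 ballots, Option 3 above Option 6 on 15.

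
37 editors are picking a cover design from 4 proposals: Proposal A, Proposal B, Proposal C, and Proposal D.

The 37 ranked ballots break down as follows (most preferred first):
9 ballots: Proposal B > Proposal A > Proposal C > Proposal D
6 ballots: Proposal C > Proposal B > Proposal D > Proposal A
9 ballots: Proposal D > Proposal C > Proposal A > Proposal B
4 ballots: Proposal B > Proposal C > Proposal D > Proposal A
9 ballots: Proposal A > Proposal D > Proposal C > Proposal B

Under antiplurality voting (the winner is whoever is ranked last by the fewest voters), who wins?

Proposal C

Last-place votes: Proposal A 10, Proposal B 18, Proposal C 0, Proposal D 9.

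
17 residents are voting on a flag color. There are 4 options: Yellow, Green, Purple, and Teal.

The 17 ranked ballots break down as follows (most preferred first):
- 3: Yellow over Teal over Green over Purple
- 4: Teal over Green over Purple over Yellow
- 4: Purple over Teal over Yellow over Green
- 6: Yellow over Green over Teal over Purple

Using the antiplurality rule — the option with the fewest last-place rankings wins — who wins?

Teal

Last-place votes: Yellow 4, Green 4, Purple 9, Teal 0.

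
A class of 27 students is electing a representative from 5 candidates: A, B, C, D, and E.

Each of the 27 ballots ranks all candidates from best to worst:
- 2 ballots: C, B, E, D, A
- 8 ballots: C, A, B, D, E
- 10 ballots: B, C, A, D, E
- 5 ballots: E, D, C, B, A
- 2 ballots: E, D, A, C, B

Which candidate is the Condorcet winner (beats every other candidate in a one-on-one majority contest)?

C vs A: 25–2
C vs B: 17–10
C vs D: 20–7
C vs E: 20–7
C beats every other candidate.

C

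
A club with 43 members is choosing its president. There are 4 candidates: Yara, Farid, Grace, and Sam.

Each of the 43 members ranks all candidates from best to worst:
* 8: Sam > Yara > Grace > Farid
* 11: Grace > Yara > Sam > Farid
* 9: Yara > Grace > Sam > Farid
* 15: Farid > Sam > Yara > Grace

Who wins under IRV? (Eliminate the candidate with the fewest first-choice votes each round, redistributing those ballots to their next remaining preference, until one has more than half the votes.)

Yara

Round 1: Yara 9, Farid 15, Grace 11, Sam 8. Sam eliminated.
Round 2: Yara 17, Farid 15, Grace 11. Grace eliminated.
Round 3: Yara 28, Farid 15. Yara has a majority (≥22).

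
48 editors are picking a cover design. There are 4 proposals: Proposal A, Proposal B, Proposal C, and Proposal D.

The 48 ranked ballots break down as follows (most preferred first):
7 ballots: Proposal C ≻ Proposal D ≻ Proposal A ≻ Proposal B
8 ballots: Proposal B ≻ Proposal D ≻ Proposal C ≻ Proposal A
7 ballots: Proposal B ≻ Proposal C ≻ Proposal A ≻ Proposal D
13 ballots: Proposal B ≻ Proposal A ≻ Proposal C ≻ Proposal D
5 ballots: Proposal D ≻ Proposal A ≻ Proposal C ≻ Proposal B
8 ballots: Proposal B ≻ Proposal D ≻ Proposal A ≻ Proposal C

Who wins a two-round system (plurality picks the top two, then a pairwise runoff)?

Round 1 first-place votes: Proposal A 0, Proposal B 36, Proposal C 7, Proposal D 5. Proposal B and Proposal C advance.
Runoff: Proposal B is ranked above Proposal C on 36 ballots, Proposal C above Proposal B on 12.

Proposal B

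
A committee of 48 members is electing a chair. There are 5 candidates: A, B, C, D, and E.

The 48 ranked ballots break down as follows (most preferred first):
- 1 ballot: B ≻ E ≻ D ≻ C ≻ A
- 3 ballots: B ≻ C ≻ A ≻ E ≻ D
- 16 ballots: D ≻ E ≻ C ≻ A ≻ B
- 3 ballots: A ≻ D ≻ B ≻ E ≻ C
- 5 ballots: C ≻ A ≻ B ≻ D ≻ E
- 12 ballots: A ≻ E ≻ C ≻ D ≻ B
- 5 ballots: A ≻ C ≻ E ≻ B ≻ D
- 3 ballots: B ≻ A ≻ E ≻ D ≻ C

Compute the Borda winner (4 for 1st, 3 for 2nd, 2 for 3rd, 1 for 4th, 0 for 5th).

A

A: 1×0 + 3×2 + 16×1 + 3×4 + 5×3 + 12×4 + 5×4 + 3×3 = 126
B: 1×4 + 3×4 + 16×0 + 3×2 + 5×2 + 12×0 + 5×1 + 3×4 = 49
C: 1×1 + 3×3 + 16×2 + 3×0 + 5×4 + 12×2 + 5×3 + 3×0 = 101
D: 1×2 + 3×0 + 16×4 + 3×3 + 5×1 + 12×1 + 5×0 + 3×1 = 95
E: 1×3 + 3×1 + 16×3 + 3×1 + 5×0 + 12×3 + 5×2 + 3×2 = 109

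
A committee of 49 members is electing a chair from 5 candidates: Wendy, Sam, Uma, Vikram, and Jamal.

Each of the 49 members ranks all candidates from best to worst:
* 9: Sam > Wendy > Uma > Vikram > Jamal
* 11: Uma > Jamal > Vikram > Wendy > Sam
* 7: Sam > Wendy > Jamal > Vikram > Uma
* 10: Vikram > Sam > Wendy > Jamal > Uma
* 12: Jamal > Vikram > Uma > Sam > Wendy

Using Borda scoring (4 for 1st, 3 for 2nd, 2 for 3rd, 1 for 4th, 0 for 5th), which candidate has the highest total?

Vikram

Wendy: 9×3 + 11×1 + 7×3 + 10×2 + 12×0 = 79
Sam: 9×4 + 11×0 + 7×4 + 10×3 + 12×1 = 106
Uma: 9×2 + 11×4 + 7×0 + 10×0 + 12×2 = 86
Vikram: 9×1 + 11×2 + 7×1 + 10×4 + 12×3 = 114
Jamal: 9×0 + 11×3 + 7×2 + 10×1 + 12×4 = 105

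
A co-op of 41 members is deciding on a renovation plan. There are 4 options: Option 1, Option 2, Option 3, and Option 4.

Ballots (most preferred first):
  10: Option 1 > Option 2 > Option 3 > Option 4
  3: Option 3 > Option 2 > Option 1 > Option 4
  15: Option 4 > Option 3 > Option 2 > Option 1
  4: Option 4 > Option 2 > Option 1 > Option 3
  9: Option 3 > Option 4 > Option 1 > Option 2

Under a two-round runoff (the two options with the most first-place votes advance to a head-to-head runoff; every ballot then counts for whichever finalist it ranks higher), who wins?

Round 1 first-place votes: Option 1 10, Option 2 0, Option 3 12, Option 4 19. Option 4 and Option 3 advance.
Runoff: Option 4 is ranked above Option 3 on 19 ballots, Option 3 above Option 4 on 22.

Option 3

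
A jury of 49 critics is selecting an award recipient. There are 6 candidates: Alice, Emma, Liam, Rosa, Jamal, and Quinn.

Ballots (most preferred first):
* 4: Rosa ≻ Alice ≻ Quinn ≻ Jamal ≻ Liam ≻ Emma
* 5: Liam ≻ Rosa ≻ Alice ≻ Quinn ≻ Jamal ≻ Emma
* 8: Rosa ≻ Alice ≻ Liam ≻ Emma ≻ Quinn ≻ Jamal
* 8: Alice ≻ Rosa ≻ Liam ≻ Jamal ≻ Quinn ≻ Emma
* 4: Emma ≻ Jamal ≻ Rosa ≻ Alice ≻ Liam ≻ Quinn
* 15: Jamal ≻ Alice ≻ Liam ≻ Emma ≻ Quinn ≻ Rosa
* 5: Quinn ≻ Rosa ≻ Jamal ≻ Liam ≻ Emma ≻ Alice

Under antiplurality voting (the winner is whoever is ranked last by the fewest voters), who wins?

Last-place votes: Alice 5, Emma 17, Liam 0, Rosa 15, Jamal 8, Quinn 4.

Liam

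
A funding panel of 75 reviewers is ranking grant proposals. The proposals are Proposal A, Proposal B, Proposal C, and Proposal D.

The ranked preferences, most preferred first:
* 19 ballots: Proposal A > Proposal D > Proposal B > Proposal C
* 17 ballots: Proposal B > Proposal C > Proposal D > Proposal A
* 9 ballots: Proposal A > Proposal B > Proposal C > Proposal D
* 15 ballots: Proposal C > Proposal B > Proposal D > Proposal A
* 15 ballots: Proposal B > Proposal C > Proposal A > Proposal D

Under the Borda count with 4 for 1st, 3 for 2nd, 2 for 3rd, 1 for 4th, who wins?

Proposal A: 19×4 + 17×1 + 9×4 + 15×1 + 15×2 = 174
Proposal B: 19×2 + 17×4 + 9×3 + 15×3 + 15×4 = 238
Proposal C: 19×1 + 17×3 + 9×2 + 15×4 + 15×3 = 193
Proposal D: 19×3 + 17×2 + 9×1 + 15×2 + 15×1 = 145

Proposal B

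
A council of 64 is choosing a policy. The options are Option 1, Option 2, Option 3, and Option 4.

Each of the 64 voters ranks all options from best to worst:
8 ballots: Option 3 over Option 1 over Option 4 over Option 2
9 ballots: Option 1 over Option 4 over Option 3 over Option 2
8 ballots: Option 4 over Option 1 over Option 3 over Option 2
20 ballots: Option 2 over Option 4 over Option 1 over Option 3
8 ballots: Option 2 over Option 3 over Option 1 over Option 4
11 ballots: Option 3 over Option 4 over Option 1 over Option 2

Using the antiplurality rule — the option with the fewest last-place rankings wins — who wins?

Last-place votes: Option 1 0, Option 2 36, Option 3 20, Option 4 8.

Option 1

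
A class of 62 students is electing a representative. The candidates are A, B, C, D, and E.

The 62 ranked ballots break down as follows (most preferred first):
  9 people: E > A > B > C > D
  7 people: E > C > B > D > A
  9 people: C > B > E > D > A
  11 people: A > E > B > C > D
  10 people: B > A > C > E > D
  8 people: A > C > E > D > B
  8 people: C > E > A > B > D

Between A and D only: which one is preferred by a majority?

A is ranked above D on 46 ballots; D above A on 16.

A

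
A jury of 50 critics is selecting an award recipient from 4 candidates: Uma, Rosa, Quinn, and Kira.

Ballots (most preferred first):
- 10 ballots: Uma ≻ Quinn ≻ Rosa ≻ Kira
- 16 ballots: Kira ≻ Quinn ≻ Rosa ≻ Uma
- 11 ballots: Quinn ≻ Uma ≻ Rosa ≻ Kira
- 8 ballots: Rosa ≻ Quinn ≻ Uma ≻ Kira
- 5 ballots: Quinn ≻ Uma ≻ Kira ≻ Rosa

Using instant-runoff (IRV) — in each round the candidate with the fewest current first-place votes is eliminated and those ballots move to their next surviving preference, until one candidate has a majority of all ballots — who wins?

Quinn

Round 1: Uma 10, Rosa 8, Quinn 16, Kira 16. Rosa eliminated.
Round 2: Uma 10, Quinn 24, Kira 16. Uma eliminated.
Round 3: Quinn 34, Kira 16. Quinn has a majority (≥26).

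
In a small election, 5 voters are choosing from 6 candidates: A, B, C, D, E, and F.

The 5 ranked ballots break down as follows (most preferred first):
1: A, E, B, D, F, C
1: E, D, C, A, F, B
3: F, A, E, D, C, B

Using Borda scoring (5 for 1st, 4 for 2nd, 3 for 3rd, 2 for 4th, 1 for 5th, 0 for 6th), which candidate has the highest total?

A

A: 1×5 + 1×2 + 3×4 = 19
B: 1×3 + 1×0 + 3×0 = 3
C: 1×0 + 1×3 + 3×1 = 6
D: 1×2 + 1×4 + 3×2 = 12
E: 1×4 + 1×5 + 3×3 = 18
F: 1×1 + 1×1 + 3×5 = 17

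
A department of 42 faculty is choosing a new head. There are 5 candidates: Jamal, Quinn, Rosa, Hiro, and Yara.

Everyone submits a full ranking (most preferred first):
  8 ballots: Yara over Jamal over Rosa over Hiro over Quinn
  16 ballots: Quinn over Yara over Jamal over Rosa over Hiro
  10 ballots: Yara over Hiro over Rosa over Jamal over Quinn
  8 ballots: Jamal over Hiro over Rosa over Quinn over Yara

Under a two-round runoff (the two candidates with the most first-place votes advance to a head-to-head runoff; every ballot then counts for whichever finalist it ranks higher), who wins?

Quinn

Round 1 first-place votes: Jamal 8, Quinn 16, Rosa 0, Hiro 0, Yara 18. Yara and Quinn advance.
Runoff: Yara is ranked above Quinn on 18 ballots, Quinn above Yara on 24.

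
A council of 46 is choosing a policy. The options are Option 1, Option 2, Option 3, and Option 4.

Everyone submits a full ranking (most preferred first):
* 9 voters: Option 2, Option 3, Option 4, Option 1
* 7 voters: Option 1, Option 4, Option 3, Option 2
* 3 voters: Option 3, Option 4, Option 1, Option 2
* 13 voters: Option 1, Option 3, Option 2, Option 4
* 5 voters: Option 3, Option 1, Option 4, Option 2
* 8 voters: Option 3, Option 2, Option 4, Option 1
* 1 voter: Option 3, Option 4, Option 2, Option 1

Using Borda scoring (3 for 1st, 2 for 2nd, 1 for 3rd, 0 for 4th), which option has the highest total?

Option 3

Option 1: 9×0 + 7×3 + 3×1 + 13×3 + 5×2 + 8×0 + 1×0 = 73
Option 2: 9×3 + 7×0 + 3×0 + 13×1 + 5×0 + 8×2 + 1×1 = 57
Option 3: 9×2 + 7×1 + 3×3 + 13×2 + 5×3 + 8×3 + 1×3 = 102
Option 4: 9×1 + 7×2 + 3×2 + 13×0 + 5×1 + 8×1 + 1×2 = 44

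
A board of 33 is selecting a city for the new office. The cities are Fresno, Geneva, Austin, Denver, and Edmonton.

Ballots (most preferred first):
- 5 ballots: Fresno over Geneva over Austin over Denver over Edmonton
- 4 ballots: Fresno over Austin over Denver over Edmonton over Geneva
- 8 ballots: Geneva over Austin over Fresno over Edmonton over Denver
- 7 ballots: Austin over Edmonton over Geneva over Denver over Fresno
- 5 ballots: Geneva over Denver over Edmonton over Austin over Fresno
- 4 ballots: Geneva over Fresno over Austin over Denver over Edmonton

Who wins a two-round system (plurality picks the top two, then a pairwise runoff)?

Round 1 first-place votes: Fresno 9, Geneva 17, Austin 7, Denver 0, Edmonton 0. Geneva and Fresno advance.
Runoff: Geneva is ranked above Fresno on 24 ballots, Fresno above Geneva on 9.

Geneva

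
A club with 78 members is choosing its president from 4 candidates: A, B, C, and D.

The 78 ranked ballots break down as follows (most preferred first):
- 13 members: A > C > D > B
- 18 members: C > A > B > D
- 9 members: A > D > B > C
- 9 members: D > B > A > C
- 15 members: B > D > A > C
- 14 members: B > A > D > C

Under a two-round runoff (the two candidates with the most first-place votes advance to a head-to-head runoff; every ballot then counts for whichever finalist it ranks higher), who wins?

A

Round 1 first-place votes: A 22, B 29, C 18, D 9. B and A advance.
Runoff: B is ranked above A on 38 ballots, A above B on 40.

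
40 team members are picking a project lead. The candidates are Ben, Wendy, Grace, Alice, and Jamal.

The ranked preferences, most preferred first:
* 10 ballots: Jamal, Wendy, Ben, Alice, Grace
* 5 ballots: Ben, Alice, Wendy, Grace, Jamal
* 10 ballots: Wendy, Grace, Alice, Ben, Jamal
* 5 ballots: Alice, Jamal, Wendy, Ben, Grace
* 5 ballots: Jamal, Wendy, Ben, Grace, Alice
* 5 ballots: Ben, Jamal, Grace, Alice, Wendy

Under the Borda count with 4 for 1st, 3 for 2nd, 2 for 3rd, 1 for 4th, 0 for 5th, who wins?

Ben: 10×2 + 5×4 + 10×1 + 5×1 + 5×2 + 5×4 = 85
Wendy: 10×3 + 5×2 + 10×4 + 5×2 + 5×3 + 5×0 = 105
Grace: 10×0 + 5×1 + 10×3 + 5×0 + 5×1 + 5×2 = 50
Alice: 10×1 + 5×3 + 10×2 + 5×4 + 5×0 + 5×1 = 70
Jamal: 10×4 + 5×0 + 10×0 + 5×3 + 5×4 + 5×3 = 90

Wendy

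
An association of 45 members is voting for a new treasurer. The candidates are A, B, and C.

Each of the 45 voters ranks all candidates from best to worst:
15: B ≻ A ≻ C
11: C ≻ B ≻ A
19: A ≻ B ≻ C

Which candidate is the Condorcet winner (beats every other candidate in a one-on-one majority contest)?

B vs A: 26–19
B vs C: 34–11
B beats every other candidate.

B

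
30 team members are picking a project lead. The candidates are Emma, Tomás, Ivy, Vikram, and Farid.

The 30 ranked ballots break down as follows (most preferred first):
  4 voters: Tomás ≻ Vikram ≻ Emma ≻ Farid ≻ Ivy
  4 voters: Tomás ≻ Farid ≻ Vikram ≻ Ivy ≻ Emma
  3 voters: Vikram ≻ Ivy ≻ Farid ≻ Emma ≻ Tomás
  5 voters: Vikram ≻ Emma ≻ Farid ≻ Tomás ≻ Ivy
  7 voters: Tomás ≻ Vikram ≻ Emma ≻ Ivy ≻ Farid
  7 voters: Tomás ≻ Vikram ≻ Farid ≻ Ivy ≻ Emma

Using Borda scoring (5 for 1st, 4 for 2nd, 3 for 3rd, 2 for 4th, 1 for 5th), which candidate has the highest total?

Vikram

Emma: 4×3 + 4×1 + 3×2 + 5×4 + 7×3 + 7×1 = 70
Tomás: 4×5 + 4×5 + 3×1 + 5×2 + 7×5 + 7×5 = 123
Ivy: 4×1 + 4×2 + 3×4 + 5×1 + 7×2 + 7×2 = 57
Vikram: 4×4 + 4×3 + 3×5 + 5×5 + 7×4 + 7×4 = 124
Farid: 4×2 + 4×4 + 3×3 + 5×3 + 7×1 + 7×3 = 76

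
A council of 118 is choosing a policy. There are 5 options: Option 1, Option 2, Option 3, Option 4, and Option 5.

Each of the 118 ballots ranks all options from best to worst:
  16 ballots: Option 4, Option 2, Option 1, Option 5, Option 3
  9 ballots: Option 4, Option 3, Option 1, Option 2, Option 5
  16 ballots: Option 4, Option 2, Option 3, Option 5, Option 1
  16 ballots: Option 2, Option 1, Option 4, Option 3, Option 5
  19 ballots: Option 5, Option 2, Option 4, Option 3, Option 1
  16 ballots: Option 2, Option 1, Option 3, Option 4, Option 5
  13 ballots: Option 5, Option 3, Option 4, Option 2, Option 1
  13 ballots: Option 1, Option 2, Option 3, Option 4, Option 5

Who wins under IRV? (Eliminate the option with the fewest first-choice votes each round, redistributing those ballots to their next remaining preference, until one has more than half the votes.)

Round 1: Option 1 13, Option 2 32, Option 3 0, Option 4 41, Option 5 32. Option 3 eliminated.
Round 2: Option 1 13, Option 2 32, Option 4 41, Option 5 32. Option 1 eliminated.
Round 3: Option 2 45, Option 4 41, Option 5 32. Option 5 eliminated.
Round 4: Option 2 64, Option 4 54. Option 2 has a majority (≥60).

Option 2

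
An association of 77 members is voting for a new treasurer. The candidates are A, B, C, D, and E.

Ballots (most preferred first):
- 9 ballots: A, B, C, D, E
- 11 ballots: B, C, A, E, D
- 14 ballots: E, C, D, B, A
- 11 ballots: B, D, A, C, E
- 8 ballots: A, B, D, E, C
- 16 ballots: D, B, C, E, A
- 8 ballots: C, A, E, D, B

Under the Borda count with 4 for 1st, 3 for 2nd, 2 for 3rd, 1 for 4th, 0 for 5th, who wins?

B

A: 9×4 + 11×2 + 14×0 + 11×2 + 8×4 + 16×0 + 8×3 = 136
B: 9×3 + 11×4 + 14×1 + 11×4 + 8×3 + 16×3 + 8×0 = 201
C: 9×2 + 11×3 + 14×3 + 11×1 + 8×0 + 16×2 + 8×4 = 168
D: 9×1 + 11×0 + 14×2 + 11×3 + 8×2 + 16×4 + 8×1 = 158
E: 9×0 + 11×1 + 14×4 + 11×0 + 8×1 + 16×1 + 8×2 = 107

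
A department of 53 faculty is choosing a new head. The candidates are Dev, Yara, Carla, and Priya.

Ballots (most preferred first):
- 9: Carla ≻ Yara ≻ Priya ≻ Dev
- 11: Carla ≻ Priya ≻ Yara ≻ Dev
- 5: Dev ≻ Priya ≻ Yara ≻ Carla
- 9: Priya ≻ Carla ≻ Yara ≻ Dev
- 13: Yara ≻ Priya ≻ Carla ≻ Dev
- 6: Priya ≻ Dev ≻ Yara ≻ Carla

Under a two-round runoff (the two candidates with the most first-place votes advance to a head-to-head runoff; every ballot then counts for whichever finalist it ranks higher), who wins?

Round 1 first-place votes: Dev 5, Yara 13, Carla 20, Priya 15. Carla and Priya advance.
Runoff: Carla is ranked above Priya on 20 ballots, Priya above Carla on 33.

Priya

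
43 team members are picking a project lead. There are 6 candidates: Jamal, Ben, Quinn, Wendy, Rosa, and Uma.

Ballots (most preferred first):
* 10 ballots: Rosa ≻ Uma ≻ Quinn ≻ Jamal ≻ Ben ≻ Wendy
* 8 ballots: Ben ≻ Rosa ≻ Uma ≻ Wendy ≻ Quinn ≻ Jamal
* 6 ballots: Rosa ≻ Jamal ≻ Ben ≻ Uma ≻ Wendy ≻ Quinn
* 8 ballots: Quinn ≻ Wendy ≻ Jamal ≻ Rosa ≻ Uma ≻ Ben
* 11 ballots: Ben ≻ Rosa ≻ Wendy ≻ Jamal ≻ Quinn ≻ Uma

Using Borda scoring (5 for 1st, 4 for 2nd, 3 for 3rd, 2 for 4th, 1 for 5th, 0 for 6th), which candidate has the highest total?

Jamal: 10×2 + 8×0 + 6×4 + 8×3 + 11×2 = 90
Ben: 10×1 + 8×5 + 6×3 + 8×0 + 11×5 = 123
Quinn: 10×3 + 8×1 + 6×0 + 8×5 + 11×1 = 89
Wendy: 10×0 + 8×2 + 6×1 + 8×4 + 11×3 = 87
Rosa: 10×5 + 8×4 + 6×5 + 8×2 + 11×4 = 172
Uma: 10×4 + 8×3 + 6×2 + 8×1 + 11×0 = 84

Rosa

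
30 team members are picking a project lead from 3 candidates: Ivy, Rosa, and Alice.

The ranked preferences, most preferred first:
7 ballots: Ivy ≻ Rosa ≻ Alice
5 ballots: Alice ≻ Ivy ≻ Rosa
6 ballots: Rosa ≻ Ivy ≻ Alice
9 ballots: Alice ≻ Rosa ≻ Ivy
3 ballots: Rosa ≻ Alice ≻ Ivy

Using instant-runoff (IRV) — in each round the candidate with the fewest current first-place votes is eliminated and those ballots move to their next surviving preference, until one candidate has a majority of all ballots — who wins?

Rosa

Round 1: Ivy 7, Rosa 9, Alice 14. Ivy eliminated.
Round 2: Rosa 16, Alice 14. Rosa has a majority (≥16).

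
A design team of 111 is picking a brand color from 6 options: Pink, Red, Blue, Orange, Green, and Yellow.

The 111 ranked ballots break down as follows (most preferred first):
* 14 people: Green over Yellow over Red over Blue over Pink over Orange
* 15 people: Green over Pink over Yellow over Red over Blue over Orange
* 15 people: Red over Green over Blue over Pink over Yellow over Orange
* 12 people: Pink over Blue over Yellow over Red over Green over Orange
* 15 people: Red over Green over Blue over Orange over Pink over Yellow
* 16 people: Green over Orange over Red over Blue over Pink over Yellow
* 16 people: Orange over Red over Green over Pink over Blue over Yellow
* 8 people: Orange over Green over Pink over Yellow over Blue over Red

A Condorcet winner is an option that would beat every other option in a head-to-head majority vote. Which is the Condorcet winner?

Red vs Pink: 76–35
Red vs Blue: 91–20
Red vs Orange: 71–40
Red vs Green: 58–53
Red vs Yellow: 62–49
Red beats every other option.

Red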